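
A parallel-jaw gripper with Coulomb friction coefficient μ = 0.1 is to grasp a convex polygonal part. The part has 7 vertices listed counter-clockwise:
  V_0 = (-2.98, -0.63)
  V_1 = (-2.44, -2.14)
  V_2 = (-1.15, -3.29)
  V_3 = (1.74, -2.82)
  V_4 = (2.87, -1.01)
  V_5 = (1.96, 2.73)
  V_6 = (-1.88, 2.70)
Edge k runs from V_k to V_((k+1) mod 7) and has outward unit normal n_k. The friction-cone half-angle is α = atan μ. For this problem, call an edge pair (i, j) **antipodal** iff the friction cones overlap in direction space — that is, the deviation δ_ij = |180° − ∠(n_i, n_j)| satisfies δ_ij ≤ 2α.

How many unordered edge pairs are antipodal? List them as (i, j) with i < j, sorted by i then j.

α = atan 0.1 = 5.71°;  2α = 11.42°
n_0 = (-0.9416, -0.3367)
n_1 = (-0.6654, -0.7465)
n_2 = (+0.1605, -0.9870)
n_3 = (+0.8483, -0.5296)
n_4 = (+0.9717, +0.2364)
n_5 = (-0.0078, +1.0000)
n_6 = (-0.9495, +0.3137)
  (0,1): δ = 151.39°  ·
  (0,2): δ = 100.44°  ·
  (0,3): δ = 51.65°  ·
  (0,4): δ = 6.00°  ✓
  (0,5): δ = 70.77°  ·
  (0,6): δ = 142.04°  ·
  (1,2): δ = 129.05°  ·
  (1,3): δ = 80.26°  ·
  (1,4): δ = 34.61°  ·
  (1,5): δ = 42.16°  ·
  (1,6): δ = 113.44°  ·
  (2,3): δ = 131.21°  ·
  (2,4): δ = 85.56°  ·
  (2,5): δ = 8.79°  ✓
  (2,6): δ = 62.48°  ·
  (3,4): δ = 134.35°  ·
  (3,5): δ = 57.58°  ·
  (3,6): δ = 13.70°  ·
  (4,5): δ = 103.23°  ·
  (4,6): δ = 31.96°  ·
  (5,6): δ = 108.73°  ·
antipodal pairs: 2

count = 2; pairs: (0,4), (2,5)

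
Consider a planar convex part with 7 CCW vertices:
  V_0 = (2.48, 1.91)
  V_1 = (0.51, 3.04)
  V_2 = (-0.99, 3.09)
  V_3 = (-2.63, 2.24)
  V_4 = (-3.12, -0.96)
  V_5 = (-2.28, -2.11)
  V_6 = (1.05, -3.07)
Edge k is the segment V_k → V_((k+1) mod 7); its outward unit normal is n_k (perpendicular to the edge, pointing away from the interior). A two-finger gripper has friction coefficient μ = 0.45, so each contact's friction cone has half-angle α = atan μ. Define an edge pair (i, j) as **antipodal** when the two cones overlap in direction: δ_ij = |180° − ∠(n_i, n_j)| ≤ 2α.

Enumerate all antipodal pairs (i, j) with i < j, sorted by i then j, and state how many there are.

α = atan 0.45 = 24.23°;  2α = 48.46°
n_0 = (+0.4976, +0.8674)
n_1 = (+0.0333, +0.9994)
n_2 = (-0.4602, +0.8878)
n_3 = (-0.9885, +0.1514)
n_4 = (-0.8075, -0.5898)
n_5 = (-0.2770, -0.9609)
n_6 = (+0.9612, -0.2760)
  (0,1): δ = 152.07°  ·
  (0,2): δ = 122.76°  ·
  (0,3): δ = 68.87°  ·
  (0,4): δ = 24.02°  ✓
  (0,5): δ = 13.76°  ✓
  (0,6): δ = 103.82°  ·
  (1,2): δ = 150.69°  ·
  (1,3): δ = 96.80°  ·
  (1,4): δ = 51.95°  ·
  (1,5): δ = 14.17°  ✓
  (1,6): δ = 75.89°  ·
  (2,3): δ = 126.10°  ·
  (2,4): δ = 81.25°  ·
  (2,5): δ = 43.48°  ✓
  (2,6): δ = 46.58°  ✓
  (3,4): δ = 135.15°  ·
  (3,5): δ = 97.38°  ·
  (3,6): δ = 7.32°  ✓
  (4,5): δ = 142.23°  ·
  (4,6): δ = 52.17°  ·
  (5,6): δ = 89.94°  ·
antipodal pairs: 6

count = 6; pairs: (0,4), (0,5), (1,5), (2,5), (2,6), (3,6)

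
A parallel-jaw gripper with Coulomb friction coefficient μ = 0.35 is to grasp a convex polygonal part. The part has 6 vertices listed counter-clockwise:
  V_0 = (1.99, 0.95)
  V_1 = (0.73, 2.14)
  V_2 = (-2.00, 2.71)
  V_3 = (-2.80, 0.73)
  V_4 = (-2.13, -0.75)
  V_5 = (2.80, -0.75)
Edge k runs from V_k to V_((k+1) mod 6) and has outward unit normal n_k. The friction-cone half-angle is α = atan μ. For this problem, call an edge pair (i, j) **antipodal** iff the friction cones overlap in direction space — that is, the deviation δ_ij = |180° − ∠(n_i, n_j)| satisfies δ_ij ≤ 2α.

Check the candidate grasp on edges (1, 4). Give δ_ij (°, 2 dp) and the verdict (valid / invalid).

α = atan 0.35 = 19.29°;  2α = 38.58°
edge 1: e_1 = (-2.73, +0.57);  n_1 = (+0.2044, +0.9789)
edge 4: e_4 = (+4.93, +0.00);  n_4 = (+0.0000, -1.0000)
∠(n_1, n_4) = 168.21°
δ = |180° − 168.21°| = 11.79°
11.79° ≤ 2α = 38.58°  →  valid

δ = 11.79°, valid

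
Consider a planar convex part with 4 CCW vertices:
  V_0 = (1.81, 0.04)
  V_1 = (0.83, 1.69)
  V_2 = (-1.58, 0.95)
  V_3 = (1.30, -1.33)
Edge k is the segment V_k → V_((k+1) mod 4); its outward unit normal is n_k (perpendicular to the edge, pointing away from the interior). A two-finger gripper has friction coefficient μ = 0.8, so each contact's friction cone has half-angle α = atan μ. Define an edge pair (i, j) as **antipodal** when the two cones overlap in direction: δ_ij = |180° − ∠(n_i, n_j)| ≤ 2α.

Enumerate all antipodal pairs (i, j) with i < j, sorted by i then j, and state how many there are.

α = atan 0.8 = 38.66°;  2α = 77.32°
n_0 = (+0.8598, +0.5107)
n_1 = (-0.2935, +0.9560)
n_2 = (-0.6207, -0.7840)
n_3 = (+0.9372, -0.3489)
  (0,1): δ = 103.64°  ·
  (0,2): δ = 20.92°  ✓
  (0,3): δ = 128.87°  ·
  (1,2): δ = 55.44°  ✓
  (1,3): δ = 52.51°  ✓
  (2,3): δ = 72.05°  ✓
antipodal pairs: 4

count = 4; pairs: (0,2), (1,2), (1,3), (2,3)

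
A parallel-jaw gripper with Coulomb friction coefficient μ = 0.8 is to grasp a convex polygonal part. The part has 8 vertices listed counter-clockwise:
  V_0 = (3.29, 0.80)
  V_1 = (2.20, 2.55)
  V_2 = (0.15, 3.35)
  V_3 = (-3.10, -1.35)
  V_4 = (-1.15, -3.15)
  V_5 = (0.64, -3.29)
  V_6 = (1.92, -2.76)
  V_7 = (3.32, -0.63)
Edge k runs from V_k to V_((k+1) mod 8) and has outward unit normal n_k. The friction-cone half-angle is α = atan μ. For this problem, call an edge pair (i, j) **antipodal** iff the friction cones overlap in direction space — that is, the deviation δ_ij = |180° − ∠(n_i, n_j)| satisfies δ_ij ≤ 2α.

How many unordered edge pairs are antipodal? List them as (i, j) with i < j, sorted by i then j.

count = 11; pairs: (0,2), (0,3), (0,4), (1,3), (1,4), (1,5), (2,4), (2,5), (2,6), (2,7), (3,7)

α = atan 0.8 = 38.66°;  2α = 77.32°
n_0 = (+0.8488, +0.5287)
n_1 = (+0.3635, +0.9316)
n_2 = (-0.8225, +0.5688)
n_3 = (-0.6783, -0.7348)
n_4 = (-0.0780, -0.9970)
n_5 = (+0.3826, -0.9239)
n_6 = (+0.8357, -0.5493)
n_7 = (+0.9998, +0.0210)
  (0,1): δ = 143.23°  ·
  (0,2): δ = 66.58°  ✓
  (0,3): δ = 15.37°  ✓
  (0,4): δ = 53.61°  ✓
  (0,5): δ = 80.58°  ·
  (0,6): δ = 114.77°  ·
  (0,7): δ = 149.28°  ·
  (1,2): δ = 103.35°  ·
  (1,3): δ = 21.39°  ✓
  (1,4): δ = 16.85°  ✓
  (1,5): δ = 43.81°  ✓
  (1,6): δ = 78.00°  ·
  (1,7): δ = 112.52°  ·
  (2,3): δ = 98.05°  ·
  (2,4): δ = 59.81°  ✓
  (2,5): δ = 32.84°  ✓
  (2,6): δ = 1.35°  ✓
  (2,7): δ = 35.87°  ✓
  (3,4): δ = 141.76°  ·
  (3,5): δ = 114.80°  ·
  (3,6): δ = 80.61°  ·
  (3,7): δ = 46.09°  ✓
  (4,5): δ = 153.04°  ·
  (4,6): δ = 118.84°  ·
  (4,7): δ = 84.33°  ·
  (5,6): δ = 145.81°  ·
  (5,7): δ = 111.29°  ·
  (6,7): δ = 145.48°  ·
antipodal pairs: 11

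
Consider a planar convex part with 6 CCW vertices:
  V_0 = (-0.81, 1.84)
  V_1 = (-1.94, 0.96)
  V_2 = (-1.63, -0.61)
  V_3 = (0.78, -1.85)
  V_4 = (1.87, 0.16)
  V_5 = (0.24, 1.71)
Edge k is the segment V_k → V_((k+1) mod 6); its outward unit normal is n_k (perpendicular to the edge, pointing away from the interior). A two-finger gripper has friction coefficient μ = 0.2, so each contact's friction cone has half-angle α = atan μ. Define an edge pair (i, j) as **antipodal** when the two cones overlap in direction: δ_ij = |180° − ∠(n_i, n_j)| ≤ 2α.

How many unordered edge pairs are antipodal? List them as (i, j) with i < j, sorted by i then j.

α = atan 0.2 = 11.31°;  2α = 22.62°
n_0 = (-0.6144, +0.7890)
n_1 = (-0.9811, -0.1937)
n_2 = (-0.4575, -0.8892)
n_3 = (+0.8791, -0.4767)
n_4 = (+0.6891, +0.7247)
n_5 = (+0.1229, +0.9924)
  (0,1): δ = 116.74°  ·
  (0,2): δ = 65.14°  ·
  (0,3): δ = 23.62°  ·
  (0,4): δ = 98.53°  ·
  (0,5): δ = 135.03°  ·
  (1,2): δ = 128.40°  ·
  (1,3): δ = 39.64°  ·
  (1,4): δ = 35.27°  ·
  (1,5): δ = 71.77°  ·
  (2,3): δ = 91.24°  ·
  (2,4): δ = 16.33°  ✓
  (2,5): δ = 20.17°  ✓
  (3,4): δ = 105.09°  ·
  (3,5): δ = 68.59°  ·
  (4,5): δ = 143.50°  ·
antipodal pairs: 2

count = 2; pairs: (2,4), (2,5)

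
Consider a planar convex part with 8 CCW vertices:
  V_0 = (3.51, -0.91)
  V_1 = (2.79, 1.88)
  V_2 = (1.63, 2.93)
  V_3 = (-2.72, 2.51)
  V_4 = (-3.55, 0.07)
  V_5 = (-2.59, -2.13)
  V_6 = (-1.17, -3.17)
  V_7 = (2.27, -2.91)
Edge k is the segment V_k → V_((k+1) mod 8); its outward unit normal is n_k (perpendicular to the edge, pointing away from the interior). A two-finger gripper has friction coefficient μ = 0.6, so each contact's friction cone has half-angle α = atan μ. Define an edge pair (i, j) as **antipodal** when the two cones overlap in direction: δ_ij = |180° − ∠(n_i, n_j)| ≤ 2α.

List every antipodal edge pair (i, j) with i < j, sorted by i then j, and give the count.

count = 11; pairs: (0,3), (0,4), (0,5), (1,4), (1,5), (1,6), (2,5), (2,6), (2,7), (3,7), (4,7)

α = atan 0.6 = 30.96°;  2α = 61.93°
n_0 = (+0.9683, +0.2499)
n_1 = (+0.6711, +0.7414)
n_2 = (-0.0961, +0.9954)
n_3 = (-0.9467, +0.3220)
n_4 = (-0.9165, -0.3999)
n_5 = (-0.5909, -0.8068)
n_6 = (+0.0754, -0.9972)
n_7 = (+0.8499, -0.5269)
  (0,1): δ = 146.62°  ·
  (0,2): δ = 98.96°  ·
  (0,3): δ = 33.26°  ✓
  (0,4): δ = 9.10°  ✓
  (0,5): δ = 39.31°  ✓
  (0,6): δ = 79.85°  ·
  (0,7): δ = 133.73°  ·
  (1,2): δ = 132.33°  ·
  (1,3): δ = 66.64°  ·
  (1,4): δ = 24.27°  ✓
  (1,5): δ = 5.93°  ✓
  (1,6): δ = 46.47°  ✓
  (1,7): δ = 100.35°  ·
  (2,3): δ = 114.30°  ·
  (2,4): δ = 71.94°  ·
  (2,5): δ = 41.73°  ✓
  (2,6): δ = 1.19°  ✓
  (2,7): δ = 52.69°  ✓
  (3,4): δ = 137.64°  ·
  (3,5): δ = 107.43°  ·
  (3,6): δ = 66.89°  ·
  (3,7): δ = 13.01°  ✓
  (4,5): δ = 149.79°  ·
  (4,6): δ = 109.25°  ·
  (4,7): δ = 55.37°  ✓
  (5,6): δ = 139.46°  ·
  (5,7): δ = 85.58°  ·
  (6,7): δ = 126.12°  ·
antipodal pairs: 11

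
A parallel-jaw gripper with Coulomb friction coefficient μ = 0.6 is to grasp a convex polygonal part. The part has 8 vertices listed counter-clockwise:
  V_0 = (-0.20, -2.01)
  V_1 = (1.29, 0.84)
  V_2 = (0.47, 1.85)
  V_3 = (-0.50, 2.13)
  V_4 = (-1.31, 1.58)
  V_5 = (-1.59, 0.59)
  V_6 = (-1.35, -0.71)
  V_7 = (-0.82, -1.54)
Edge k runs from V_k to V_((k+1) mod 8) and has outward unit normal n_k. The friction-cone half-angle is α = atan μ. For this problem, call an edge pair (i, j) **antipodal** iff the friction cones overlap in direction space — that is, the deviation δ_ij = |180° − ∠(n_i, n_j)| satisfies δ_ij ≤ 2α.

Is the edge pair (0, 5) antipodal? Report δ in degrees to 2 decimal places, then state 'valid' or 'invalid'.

α = atan 0.6 = 30.96°;  2α = 61.93°
edge 0: e_0 = (+1.49, +2.85);  n_0 = (+0.8862, -0.4633)
edge 5: e_5 = (+0.24, -1.30);  n_5 = (-0.9834, -0.1815)
∠(n_0, n_5) = 141.94°
δ = |180° − 141.94°| = 38.06°
38.06° ≤ 2α = 61.93°  →  valid

δ = 38.06°, valid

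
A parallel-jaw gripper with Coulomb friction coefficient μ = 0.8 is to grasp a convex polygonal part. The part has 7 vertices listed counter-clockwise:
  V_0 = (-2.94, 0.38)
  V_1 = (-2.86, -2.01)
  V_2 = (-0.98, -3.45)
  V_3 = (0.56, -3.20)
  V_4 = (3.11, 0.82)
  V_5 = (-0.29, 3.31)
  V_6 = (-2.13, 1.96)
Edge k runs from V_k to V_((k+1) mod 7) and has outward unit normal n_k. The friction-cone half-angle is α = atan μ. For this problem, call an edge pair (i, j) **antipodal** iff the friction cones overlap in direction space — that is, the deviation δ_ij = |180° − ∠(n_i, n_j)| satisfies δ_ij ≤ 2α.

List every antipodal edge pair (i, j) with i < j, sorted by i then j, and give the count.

count = 9; pairs: (0,3), (0,4), (1,4), (1,5), (2,4), (2,5), (2,6), (3,5), (3,6)

α = atan 0.8 = 38.66°;  2α = 77.32°
n_0 = (-0.9994, -0.0335)
n_1 = (-0.6081, -0.7939)
n_2 = (+0.1602, -0.9871)
n_3 = (+0.8444, -0.5357)
n_4 = (+0.5908, +0.8068)
n_5 = (-0.5916, +0.8063)
n_6 = (-0.8899, +0.4562)
  (0,1): δ = 129.37°  ·
  (0,2): δ = 82.70°  ·
  (0,3): δ = 34.31°  ✓
  (0,4): δ = 51.87°  ✓
  (0,5): δ = 124.35°  ·
  (0,6): δ = 150.94°  ·
  (1,2): δ = 133.33°  ·
  (1,3): δ = 84.94°  ·
  (1,4): δ = 1.23°  ✓
  (1,5): δ = 73.72°  ✓
  (1,6): δ = 100.31°  ·
  (2,3): δ = 131.61°  ·
  (2,4): δ = 45.44°  ✓
  (2,5): δ = 27.05°  ✓
  (2,6): δ = 53.64°  ✓
  (3,4): δ = 93.83°  ·
  (3,5): δ = 21.34°  ✓
  (3,6): δ = 5.25°  ✓
  (4,5): δ = 107.52°  ·
  (4,6): δ = 80.93°  ·
  (5,6): δ = 153.41°  ·
antipodal pairs: 9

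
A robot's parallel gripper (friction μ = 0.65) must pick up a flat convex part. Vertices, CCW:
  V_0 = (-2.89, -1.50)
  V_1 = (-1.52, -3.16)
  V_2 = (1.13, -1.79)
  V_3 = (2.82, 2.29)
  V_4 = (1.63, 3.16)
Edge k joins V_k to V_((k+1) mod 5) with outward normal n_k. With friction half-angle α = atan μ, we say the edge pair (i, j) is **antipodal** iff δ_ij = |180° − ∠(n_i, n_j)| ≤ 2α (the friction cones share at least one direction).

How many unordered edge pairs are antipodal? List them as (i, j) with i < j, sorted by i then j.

count = 5; pairs: (0,2), (0,3), (1,3), (1,4), (2,4)

α = atan 0.65 = 33.02°;  2α = 66.05°
n_0 = (-0.7713, -0.6365)
n_1 = (+0.4592, -0.8883)
n_2 = (+0.9239, -0.3827)
n_3 = (+0.5902, +0.8073)
n_4 = (-0.7178, +0.6962)
  (0,1): δ = 102.19°  ·
  (0,2): δ = 62.03°  ✓
  (0,3): δ = 14.30°  ✓
  (0,4): δ = 96.34°  ·
  (1,2): δ = 139.84°  ·
  (1,3): δ = 63.51°  ✓
  (1,4): δ = 18.54°  ✓
  (2,3): δ = 103.67°  ·
  (2,4): δ = 21.63°  ✓
  (3,4): δ = 97.96°  ·
antipodal pairs: 5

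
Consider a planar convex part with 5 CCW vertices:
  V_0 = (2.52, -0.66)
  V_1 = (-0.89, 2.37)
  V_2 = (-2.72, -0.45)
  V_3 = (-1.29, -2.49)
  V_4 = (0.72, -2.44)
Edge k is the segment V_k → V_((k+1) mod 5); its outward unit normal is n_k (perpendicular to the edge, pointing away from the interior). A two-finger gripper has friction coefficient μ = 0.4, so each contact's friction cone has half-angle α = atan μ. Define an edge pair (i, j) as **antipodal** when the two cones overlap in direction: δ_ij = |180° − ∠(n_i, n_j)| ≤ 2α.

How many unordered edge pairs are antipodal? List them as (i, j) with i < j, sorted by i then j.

count = 3; pairs: (0,2), (0,3), (1,4)

α = atan 0.4 = 21.80°;  2α = 43.60°
n_0 = (+0.6642, +0.7475)
n_1 = (-0.8389, +0.5444)
n_2 = (-0.8189, -0.5740)
n_3 = (+0.0249, -0.9997)
n_4 = (+0.7031, -0.7110)
  (0,1): δ = 81.36°  ·
  (0,2): δ = 13.35°  ✓
  (0,3): δ = 43.05°  ✓
  (0,4): δ = 86.30°  ·
  (1,2): δ = 111.99°  ·
  (1,3): δ = 55.59°  ·
  (1,4): δ = 12.34°  ✓
  (2,3): δ = 123.60°  ·
  (2,4): δ = 80.35°  ·
  (3,4): δ = 136.75°  ·
antipodal pairs: 3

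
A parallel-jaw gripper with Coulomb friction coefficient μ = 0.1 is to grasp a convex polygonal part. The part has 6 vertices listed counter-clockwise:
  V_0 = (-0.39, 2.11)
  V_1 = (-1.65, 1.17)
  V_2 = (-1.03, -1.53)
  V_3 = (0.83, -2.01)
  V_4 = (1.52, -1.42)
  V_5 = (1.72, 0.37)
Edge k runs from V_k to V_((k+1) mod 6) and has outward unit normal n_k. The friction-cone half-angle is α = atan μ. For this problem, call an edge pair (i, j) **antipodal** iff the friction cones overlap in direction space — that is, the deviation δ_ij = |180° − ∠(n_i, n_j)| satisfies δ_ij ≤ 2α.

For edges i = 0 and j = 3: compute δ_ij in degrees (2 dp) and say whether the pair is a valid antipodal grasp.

δ = 3.81°, valid

α = atan 0.1 = 5.71°;  2α = 11.42°
edge 0: e_0 = (-1.26, -0.94);  n_0 = (-0.5980, +0.8015)
edge 3: e_3 = (+0.69, +0.59);  n_3 = (+0.6499, -0.7600)
∠(n_0, n_3) = 176.19°
δ = |180° − 176.19°| = 3.81°
3.81° ≤ 2α = 11.42°  →  valid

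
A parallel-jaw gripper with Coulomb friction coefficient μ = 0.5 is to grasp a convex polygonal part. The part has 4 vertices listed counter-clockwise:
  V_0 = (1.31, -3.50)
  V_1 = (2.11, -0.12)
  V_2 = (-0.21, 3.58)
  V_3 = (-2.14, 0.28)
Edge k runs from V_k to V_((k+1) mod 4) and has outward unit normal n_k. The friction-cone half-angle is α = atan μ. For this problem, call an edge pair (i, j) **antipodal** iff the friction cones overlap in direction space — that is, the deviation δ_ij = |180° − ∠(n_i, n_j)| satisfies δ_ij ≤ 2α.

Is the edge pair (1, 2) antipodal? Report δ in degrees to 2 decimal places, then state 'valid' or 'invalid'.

α = atan 0.5 = 26.57°;  2α = 53.13°
edge 1: e_1 = (-2.32, +3.70);  n_1 = (+0.8472, +0.5312)
edge 2: e_2 = (-1.93, -3.30);  n_2 = (-0.8632, +0.5048)
∠(n_1, n_2) = 117.59°
δ = |180° − 117.59°| = 62.41°
62.41° > 2α = 53.13°  →  invalid

δ = 62.41°, invalid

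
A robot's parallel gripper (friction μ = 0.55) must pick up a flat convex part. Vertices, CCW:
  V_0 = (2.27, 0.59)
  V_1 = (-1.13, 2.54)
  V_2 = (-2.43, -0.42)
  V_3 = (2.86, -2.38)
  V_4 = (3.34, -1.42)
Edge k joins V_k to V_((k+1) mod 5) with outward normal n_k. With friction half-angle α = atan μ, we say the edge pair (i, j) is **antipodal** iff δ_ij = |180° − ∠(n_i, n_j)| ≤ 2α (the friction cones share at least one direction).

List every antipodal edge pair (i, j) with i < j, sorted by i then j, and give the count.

α = atan 0.55 = 28.81°;  2α = 57.62°
n_0 = (+0.4975, +0.8675)
n_1 = (-0.9156, +0.4021)
n_2 = (-0.3474, -0.9377)
n_3 = (+0.8944, -0.4472)
n_4 = (+0.8827, +0.4699)
  (0,1): δ = 83.88°  ·
  (0,2): δ = 9.51°  ✓
  (0,3): δ = 93.27°  ·
  (0,4): δ = 147.86°  ·
  (1,2): δ = 86.62°  ·
  (1,3): δ = 2.85°  ✓
  (1,4): δ = 51.74°  ✓
  (2,3): δ = 96.23°  ·
  (2,4): δ = 41.64°  ✓
  (3,4): δ = 125.41°  ·
antipodal pairs: 4

count = 4; pairs: (0,2), (1,3), (1,4), (2,4)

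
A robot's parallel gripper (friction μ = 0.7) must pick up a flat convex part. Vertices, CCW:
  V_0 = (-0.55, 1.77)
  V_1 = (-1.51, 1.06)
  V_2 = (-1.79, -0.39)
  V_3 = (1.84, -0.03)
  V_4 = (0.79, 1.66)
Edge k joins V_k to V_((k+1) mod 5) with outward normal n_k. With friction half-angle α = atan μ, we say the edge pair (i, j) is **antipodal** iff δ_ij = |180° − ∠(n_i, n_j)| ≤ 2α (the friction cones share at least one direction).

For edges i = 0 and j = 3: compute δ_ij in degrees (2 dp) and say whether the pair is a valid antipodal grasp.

α = atan 0.7 = 34.99°;  2α = 69.98°
edge 0: e_0 = (-0.96, -0.71);  n_0 = (-0.5946, +0.8040)
edge 3: e_3 = (-1.05, +1.69);  n_3 = (+0.8494, +0.5277)
∠(n_0, n_3) = 94.63°
δ = |180° − 94.63°| = 85.37°
85.37° > 2α = 69.98°  →  invalid

δ = 85.37°, invalid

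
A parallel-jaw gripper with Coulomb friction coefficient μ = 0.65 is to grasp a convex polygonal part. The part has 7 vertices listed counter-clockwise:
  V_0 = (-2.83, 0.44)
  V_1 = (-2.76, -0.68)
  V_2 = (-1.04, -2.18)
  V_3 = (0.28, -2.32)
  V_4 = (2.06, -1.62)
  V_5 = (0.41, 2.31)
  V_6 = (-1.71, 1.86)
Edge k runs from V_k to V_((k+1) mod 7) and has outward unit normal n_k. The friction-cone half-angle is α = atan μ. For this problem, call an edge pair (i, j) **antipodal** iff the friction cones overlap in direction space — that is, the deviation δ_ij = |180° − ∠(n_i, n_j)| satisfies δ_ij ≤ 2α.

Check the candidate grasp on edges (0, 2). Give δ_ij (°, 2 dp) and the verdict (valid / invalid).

δ = 99.63°, invalid

α = atan 0.65 = 33.02°;  2α = 66.05°
edge 0: e_0 = (+0.07, -1.12);  n_0 = (-0.9981, -0.0624)
edge 2: e_2 = (+1.32, -0.14);  n_2 = (-0.1055, -0.9944)
∠(n_0, n_2) = 80.37°
δ = |180° − 80.37°| = 99.63°
99.63° > 2α = 66.05°  →  invalid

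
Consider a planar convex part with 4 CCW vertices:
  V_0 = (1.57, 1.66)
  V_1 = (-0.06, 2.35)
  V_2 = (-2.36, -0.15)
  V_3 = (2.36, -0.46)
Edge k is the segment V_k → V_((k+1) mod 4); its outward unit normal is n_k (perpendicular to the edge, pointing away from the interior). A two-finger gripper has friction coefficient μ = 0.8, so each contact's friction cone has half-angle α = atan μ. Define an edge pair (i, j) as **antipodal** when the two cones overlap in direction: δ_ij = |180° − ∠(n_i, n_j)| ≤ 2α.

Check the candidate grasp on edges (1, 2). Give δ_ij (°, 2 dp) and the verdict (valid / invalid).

α = atan 0.8 = 38.66°;  2α = 77.32°
edge 1: e_1 = (-2.30, -2.50);  n_1 = (-0.7359, +0.6771)
edge 2: e_2 = (+4.72, -0.31);  n_2 = (-0.0655, -0.9979)
∠(n_1, n_2) = 128.86°
δ = |180° − 128.86°| = 51.14°
51.14° ≤ 2α = 77.32°  →  valid

δ = 51.14°, valid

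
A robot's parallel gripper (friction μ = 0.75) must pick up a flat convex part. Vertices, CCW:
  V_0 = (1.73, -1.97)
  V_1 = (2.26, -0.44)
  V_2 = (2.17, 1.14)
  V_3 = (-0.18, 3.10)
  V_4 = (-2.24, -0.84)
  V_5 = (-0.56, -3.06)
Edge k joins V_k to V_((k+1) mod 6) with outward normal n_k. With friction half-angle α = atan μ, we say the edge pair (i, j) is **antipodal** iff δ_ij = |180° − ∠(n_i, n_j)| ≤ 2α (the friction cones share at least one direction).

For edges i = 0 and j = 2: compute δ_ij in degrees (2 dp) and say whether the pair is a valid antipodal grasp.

α = atan 0.75 = 36.87°;  2α = 73.74°
edge 0: e_0 = (+0.53, +1.53);  n_0 = (+0.9449, -0.3273)
edge 2: e_2 = (-2.35, +1.96);  n_2 = (+0.6405, +0.7680)
∠(n_0, n_2) = 69.28°
δ = |180° − 69.28°| = 110.72°
110.72° > 2α = 73.74°  →  invalid

δ = 110.72°, invalid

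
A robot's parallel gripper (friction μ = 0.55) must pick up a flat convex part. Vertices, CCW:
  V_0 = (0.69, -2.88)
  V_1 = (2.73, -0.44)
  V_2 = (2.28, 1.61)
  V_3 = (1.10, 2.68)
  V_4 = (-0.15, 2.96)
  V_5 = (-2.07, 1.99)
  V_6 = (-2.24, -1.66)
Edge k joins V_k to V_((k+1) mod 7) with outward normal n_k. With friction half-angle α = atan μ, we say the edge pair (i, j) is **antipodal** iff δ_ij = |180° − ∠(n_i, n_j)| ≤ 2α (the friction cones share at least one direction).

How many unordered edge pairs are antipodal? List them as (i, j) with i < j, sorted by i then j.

α = atan 0.55 = 28.81°;  2α = 57.62°
n_0 = (+0.7672, -0.6414)
n_1 = (+0.9767, +0.2144)
n_2 = (+0.6717, +0.7408)
n_3 = (+0.2186, +0.9758)
n_4 = (-0.4509, +0.8926)
n_5 = (-0.9989, +0.0465)
n_6 = (-0.3844, -0.9232)
  (0,1): δ = 127.72°  ·
  (0,2): δ = 92.30°  ·
  (0,3): δ = 62.73°  ·
  (0,4): δ = 23.30°  ✓
  (0,5): δ = 37.23°  ✓
  (0,6): δ = 107.29°  ·
  (1,2): δ = 144.58°  ·
  (1,3): δ = 115.01°  ·
  (1,4): δ = 75.58°  ·
  (1,5): δ = 15.05°  ✓
  (1,6): δ = 55.01°  ✓
  (2,3): δ = 150.42°  ·
  (2,4): δ = 111.00°  ·
  (2,5): δ = 50.47°  ✓
  (2,6): δ = 19.60°  ✓
  (3,4): δ = 140.57°  ·
  (3,5): δ = 80.04°  ·
  (3,6): δ = 9.98°  ✓
  (4,5): δ = 119.47°  ·
  (4,6): δ = 49.41°  ✓
  (5,6): δ = 109.94°  ·
antipodal pairs: 8

count = 8; pairs: (0,4), (0,5), (1,5), (1,6), (2,5), (2,6), (3,6), (4,6)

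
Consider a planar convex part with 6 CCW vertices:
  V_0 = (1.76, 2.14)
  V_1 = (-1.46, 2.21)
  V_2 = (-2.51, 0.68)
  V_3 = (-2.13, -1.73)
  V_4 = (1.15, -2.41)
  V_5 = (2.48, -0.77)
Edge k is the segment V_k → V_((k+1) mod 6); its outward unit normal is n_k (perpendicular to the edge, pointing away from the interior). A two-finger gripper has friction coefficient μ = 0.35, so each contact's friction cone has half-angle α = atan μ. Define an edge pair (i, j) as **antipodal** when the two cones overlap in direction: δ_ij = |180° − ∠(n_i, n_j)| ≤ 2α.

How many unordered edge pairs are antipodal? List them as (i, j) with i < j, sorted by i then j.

α = atan 0.35 = 19.29°;  2α = 38.58°
n_0 = (+0.0217, +0.9998)
n_1 = (-0.8245, +0.5658)
n_2 = (-0.9878, -0.1558)
n_3 = (-0.2030, -0.9792)
n_4 = (+0.7767, -0.6299)
n_5 = (+0.9707, +0.2402)
  (0,1): δ = 123.22°  ·
  (0,2): δ = 79.79°  ·
  (0,3): δ = 10.47°  ✓
  (0,4): δ = 52.20°  ·
  (0,5): δ = 105.14°  ·
  (1,2): δ = 136.58°  ·
  (1,3): δ = 67.25°  ·
  (1,4): δ = 4.58°  ✓
  (1,5): δ = 48.36°  ·
  (2,3): δ = 110.67°  ·
  (2,4): δ = 48.00°  ·
  (2,5): δ = 4.94°  ✓
  (3,4): δ = 117.33°  ·
  (3,5): δ = 64.39°  ·
  (4,5): δ = 127.06°  ·
antipodal pairs: 3

count = 3; pairs: (0,3), (1,4), (2,5)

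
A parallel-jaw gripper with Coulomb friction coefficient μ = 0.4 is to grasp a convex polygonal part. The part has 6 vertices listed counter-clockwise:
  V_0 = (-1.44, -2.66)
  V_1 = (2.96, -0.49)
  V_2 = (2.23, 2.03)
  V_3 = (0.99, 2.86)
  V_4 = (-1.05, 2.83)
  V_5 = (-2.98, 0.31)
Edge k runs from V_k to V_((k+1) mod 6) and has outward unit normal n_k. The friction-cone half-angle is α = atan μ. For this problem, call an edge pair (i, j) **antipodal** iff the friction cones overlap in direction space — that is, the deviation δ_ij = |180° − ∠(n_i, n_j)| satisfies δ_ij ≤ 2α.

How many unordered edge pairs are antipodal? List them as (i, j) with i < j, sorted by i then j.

α = atan 0.4 = 21.80°;  2α = 43.60°
n_0 = (+0.4423, -0.8969)
n_1 = (+0.9605, +0.2782)
n_2 = (+0.5562, +0.8310)
n_3 = (-0.0147, +0.9999)
n_4 = (-0.7939, +0.6080)
n_5 = (-0.8878, -0.4603)
  (0,1): δ = 100.10°  ·
  (0,2): δ = 60.05°  ·
  (0,3): δ = 25.41°  ✓
  (0,4): δ = 26.30°  ✓
  (0,5): δ = 91.16°  ·
  (1,2): δ = 139.95°  ·
  (1,3): δ = 105.31°  ·
  (1,4): δ = 53.60°  ·
  (1,5): δ = 11.25°  ✓
  (2,3): δ = 145.36°  ·
  (2,4): δ = 93.65°  ·
  (2,5): δ = 28.80°  ✓
  (3,4): δ = 128.29°  ·
  (3,5): δ = 63.43°  ·
  (4,5): δ = 115.14°  ·
antipodal pairs: 4

count = 4; pairs: (0,3), (0,4), (1,5), (2,5)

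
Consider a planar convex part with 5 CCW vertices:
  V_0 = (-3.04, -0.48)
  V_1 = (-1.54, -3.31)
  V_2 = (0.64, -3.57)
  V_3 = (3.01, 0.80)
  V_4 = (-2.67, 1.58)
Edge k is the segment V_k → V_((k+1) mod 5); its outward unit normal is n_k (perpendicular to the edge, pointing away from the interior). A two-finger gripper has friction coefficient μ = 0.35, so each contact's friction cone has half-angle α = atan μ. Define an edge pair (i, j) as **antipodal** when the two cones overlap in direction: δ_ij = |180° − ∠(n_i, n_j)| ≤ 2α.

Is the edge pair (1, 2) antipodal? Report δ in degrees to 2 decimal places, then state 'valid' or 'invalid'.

α = atan 0.35 = 19.29°;  2α = 38.58°
edge 1: e_1 = (+2.18, -0.26);  n_1 = (-0.1184, -0.9930)
edge 2: e_2 = (+2.37, +4.37);  n_2 = (+0.8790, -0.4767)
∠(n_1, n_2) = 68.33°
δ = |180° − 68.33°| = 111.67°
111.67° > 2α = 38.58°  →  invalid

δ = 111.67°, invalid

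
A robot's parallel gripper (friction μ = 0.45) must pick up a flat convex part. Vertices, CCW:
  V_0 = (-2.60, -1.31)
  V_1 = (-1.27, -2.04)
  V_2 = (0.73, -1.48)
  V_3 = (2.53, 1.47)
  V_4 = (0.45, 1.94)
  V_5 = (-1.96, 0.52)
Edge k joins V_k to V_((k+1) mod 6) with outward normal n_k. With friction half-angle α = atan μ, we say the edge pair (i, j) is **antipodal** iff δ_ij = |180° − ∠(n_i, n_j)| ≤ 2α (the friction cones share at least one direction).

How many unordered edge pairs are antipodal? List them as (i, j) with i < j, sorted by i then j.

count = 5; pairs: (0,3), (1,3), (1,4), (2,4), (2,5)

α = atan 0.45 = 24.23°;  2α = 48.46°
n_0 = (-0.4812, -0.8766)
n_1 = (+0.2696, -0.9630)
n_2 = (+0.8536, -0.5209)
n_3 = (+0.2204, +0.9754)
n_4 = (-0.5076, +0.8616)
n_5 = (-0.9439, +0.3301)
  (0,1): δ = 135.60°  ·
  (0,2): δ = 92.63°  ·
  (0,3): δ = 16.03°  ✓
  (0,4): δ = 59.27°  ·
  (0,5): δ = 99.49°  ·
  (1,2): δ = 137.03°  ·
  (1,3): δ = 28.38°  ✓
  (1,4): δ = 14.86°  ✓
  (1,5): δ = 55.08°  ·
  (2,3): δ = 71.34°  ·
  (2,4): δ = 28.10°  ✓
  (2,5): δ = 12.11°  ✓
  (3,4): δ = 136.76°  ·
  (3,5): δ = 96.54°  ·
  (4,5): δ = 139.78°  ·
antipodal pairs: 5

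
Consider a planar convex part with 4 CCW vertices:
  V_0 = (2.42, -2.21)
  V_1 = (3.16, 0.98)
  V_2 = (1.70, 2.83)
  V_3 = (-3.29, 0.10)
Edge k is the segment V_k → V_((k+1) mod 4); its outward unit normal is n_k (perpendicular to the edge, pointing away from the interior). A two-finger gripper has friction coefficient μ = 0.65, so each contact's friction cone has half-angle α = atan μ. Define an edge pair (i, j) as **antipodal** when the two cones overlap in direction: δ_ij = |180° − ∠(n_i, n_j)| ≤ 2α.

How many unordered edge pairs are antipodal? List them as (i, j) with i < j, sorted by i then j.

count = 3; pairs: (0,2), (1,3), (2,3)

α = atan 0.65 = 33.02°;  2α = 66.05°
n_0 = (+0.9741, -0.2260)
n_1 = (+0.7850, +0.6195)
n_2 = (-0.4800, +0.8773)
n_3 = (-0.3750, -0.9270)
  (0,1): δ = 128.66°  ·
  (0,2): δ = 48.26°  ✓
  (0,3): δ = 81.03°  ·
  (1,2): δ = 99.60°  ·
  (1,3): δ = 29.69°  ✓
  (2,3): δ = 50.71°  ✓
antipodal pairs: 3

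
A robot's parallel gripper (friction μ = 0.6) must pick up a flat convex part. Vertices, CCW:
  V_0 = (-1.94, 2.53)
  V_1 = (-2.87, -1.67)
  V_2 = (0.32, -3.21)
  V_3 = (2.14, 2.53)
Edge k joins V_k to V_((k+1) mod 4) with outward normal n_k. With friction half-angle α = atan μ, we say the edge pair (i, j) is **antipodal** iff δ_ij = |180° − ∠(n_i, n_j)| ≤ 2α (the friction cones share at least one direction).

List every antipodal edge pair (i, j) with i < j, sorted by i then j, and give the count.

count = 2; pairs: (0,2), (1,3)

α = atan 0.6 = 30.96°;  2α = 61.93°
n_0 = (-0.9764, +0.2162)
n_1 = (-0.4347, -0.9006)
n_2 = (+0.9532, -0.3022)
n_3 = (+0.0000, +1.0000)
  (0,1): δ = 103.28°  ·
  (0,2): δ = 5.11°  ✓
  (0,3): δ = 102.49°  ·
  (1,2): δ = 81.82°  ·
  (1,3): δ = 25.77°  ✓
  (2,3): δ = 72.41°  ·
antipodal pairs: 2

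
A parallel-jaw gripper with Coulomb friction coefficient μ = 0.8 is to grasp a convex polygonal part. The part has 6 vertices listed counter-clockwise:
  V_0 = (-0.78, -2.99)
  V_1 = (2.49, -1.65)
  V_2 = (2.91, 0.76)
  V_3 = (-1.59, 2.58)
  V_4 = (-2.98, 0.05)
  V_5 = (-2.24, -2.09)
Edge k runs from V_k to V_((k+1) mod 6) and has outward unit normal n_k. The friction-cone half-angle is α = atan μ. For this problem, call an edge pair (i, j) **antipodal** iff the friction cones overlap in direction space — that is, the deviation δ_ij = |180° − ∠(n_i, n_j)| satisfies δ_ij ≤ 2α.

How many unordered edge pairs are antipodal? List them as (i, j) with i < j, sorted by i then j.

count = 7; pairs: (0,2), (0,3), (1,3), (1,4), (1,5), (2,4), (2,5)

α = atan 0.8 = 38.66°;  2α = 77.32°
n_0 = (+0.3792, -0.9253)
n_1 = (+0.9852, -0.1717)
n_2 = (+0.3749, +0.9270)
n_3 = (-0.8764, +0.4815)
n_4 = (-0.9451, -0.3268)
n_5 = (-0.5247, -0.8513)
  (0,1): δ = 122.17°  ·
  (0,2): δ = 44.30°  ✓
  (0,3): δ = 38.93°  ✓
  (0,4): δ = 86.79°  ·
  (0,5): δ = 126.07°  ·
  (1,2): δ = 102.13°  ·
  (1,3): δ = 18.90°  ✓
  (1,4): δ = 28.96°  ✓
  (1,5): δ = 68.23°  ✓
  (2,3): δ = 96.76°  ·
  (2,4): δ = 48.90°  ✓
  (2,5): δ = 9.63°  ✓
  (3,4): δ = 132.14°  ·
  (3,5): δ = 92.87°  ·
  (4,5): δ = 140.73°  ·
antipodal pairs: 7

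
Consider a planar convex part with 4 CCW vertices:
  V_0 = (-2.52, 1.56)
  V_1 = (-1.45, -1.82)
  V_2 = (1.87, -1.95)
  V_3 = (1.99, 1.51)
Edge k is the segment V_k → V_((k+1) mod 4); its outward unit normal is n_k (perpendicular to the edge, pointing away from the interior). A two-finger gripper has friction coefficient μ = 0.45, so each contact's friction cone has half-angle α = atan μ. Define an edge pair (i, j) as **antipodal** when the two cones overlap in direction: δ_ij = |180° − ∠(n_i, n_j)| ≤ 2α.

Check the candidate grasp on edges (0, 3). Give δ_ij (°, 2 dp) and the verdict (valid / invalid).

α = atan 0.45 = 24.23°;  2α = 48.46°
edge 0: e_0 = (+1.07, -3.38);  n_0 = (-0.9534, -0.3018)
edge 3: e_3 = (-4.51, +0.05);  n_3 = (+0.0111, +0.9999)
∠(n_0, n_3) = 108.20°
δ = |180° − 108.20°| = 71.80°
71.80° > 2α = 48.46°  →  invalid

δ = 71.80°, invalid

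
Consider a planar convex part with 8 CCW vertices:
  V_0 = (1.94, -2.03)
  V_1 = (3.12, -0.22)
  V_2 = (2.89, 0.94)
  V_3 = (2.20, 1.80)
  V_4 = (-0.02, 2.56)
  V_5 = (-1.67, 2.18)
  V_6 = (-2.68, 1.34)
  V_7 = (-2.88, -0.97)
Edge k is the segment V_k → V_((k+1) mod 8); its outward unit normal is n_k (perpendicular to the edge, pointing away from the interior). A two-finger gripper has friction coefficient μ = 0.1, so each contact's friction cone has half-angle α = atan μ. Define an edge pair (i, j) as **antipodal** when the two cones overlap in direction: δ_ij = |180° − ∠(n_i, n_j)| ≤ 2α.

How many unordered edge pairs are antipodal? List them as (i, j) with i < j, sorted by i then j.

α = atan 0.1 = 5.71°;  2α = 11.42°
n_0 = (+0.8377, -0.5461)
n_1 = (+0.9809, +0.1945)
n_2 = (+0.7800, +0.6258)
n_3 = (+0.3239, +0.9461)
n_4 = (-0.2244, +0.9745)
n_5 = (-0.6394, +0.7688)
n_6 = (-0.9963, +0.0863)
n_7 = (-0.2148, -0.9767)
  (0,1): δ = 135.68°  ·
  (0,2): δ = 108.16°  ·
  (0,3): δ = 75.80°  ·
  (0,4): δ = 43.93°  ·
  (0,5): δ = 17.15°  ·
  (0,6): δ = 28.15°  ·
  (0,7): δ = 110.70°  ·
  (1,2): δ = 152.47°  ·
  (1,3): δ = 120.11°  ·
  (1,4): δ = 88.25°  ·
  (1,5): δ = 61.47°  ·
  (1,6): δ = 16.16°  ·
  (1,7): δ = 66.38°  ·
  (2,3): δ = 147.64°  ·
  (2,4): δ = 115.77°  ·
  (2,5): δ = 88.99°  ·
  (2,6): δ = 43.69°  ·
  (2,7): δ = 38.86°  ·
  (3,4): δ = 148.13°  ·
  (3,5): δ = 121.35°  ·
  (3,6): δ = 76.05°  ·
  (3,7): δ = 6.50°  ✓
  (4,5): δ = 153.22°  ·
  (4,6): δ = 107.92°  ·
  (4,7): δ = 25.37°  ·
  (5,6): δ = 134.70°  ·
  (5,7): δ = 52.15°  ·
  (6,7): δ = 97.45°  ·
antipodal pairs: 1

count = 1; pairs: (3,7)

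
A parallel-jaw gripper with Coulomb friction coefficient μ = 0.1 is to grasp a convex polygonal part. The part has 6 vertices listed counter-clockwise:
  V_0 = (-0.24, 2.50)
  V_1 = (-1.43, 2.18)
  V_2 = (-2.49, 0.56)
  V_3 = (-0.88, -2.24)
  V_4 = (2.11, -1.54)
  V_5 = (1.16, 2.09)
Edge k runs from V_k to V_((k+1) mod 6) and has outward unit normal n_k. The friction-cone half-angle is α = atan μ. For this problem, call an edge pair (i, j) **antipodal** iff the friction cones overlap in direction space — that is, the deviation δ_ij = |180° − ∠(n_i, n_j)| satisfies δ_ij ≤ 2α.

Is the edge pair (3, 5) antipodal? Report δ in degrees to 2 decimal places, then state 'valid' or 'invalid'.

α = atan 0.1 = 5.71°;  2α = 11.42°
edge 3: e_3 = (+2.99, +0.70);  n_3 = (+0.2280, -0.9737)
edge 5: e_5 = (-1.40, +0.41);  n_5 = (+0.2811, +0.9597)
∠(n_3, n_5) = 150.50°
δ = |180° − 150.50°| = 29.50°
29.50° > 2α = 11.42°  →  invalid

δ = 29.50°, invalid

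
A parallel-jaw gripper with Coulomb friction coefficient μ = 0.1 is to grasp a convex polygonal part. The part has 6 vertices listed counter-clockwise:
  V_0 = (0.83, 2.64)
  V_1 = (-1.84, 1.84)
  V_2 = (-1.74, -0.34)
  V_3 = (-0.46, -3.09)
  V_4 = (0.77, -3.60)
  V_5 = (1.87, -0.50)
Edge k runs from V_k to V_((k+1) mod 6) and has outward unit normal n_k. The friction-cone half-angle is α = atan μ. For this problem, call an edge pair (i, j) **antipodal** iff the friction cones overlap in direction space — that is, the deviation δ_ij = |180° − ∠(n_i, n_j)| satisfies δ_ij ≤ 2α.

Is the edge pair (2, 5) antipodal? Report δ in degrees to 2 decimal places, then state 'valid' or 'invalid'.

α = atan 0.1 = 5.71°;  2α = 11.42°
edge 2: e_2 = (+1.28, -2.75);  n_2 = (-0.9066, -0.4220)
edge 5: e_5 = (-1.04, +3.14);  n_5 = (+0.9493, +0.3144)
∠(n_2, n_5) = 173.37°
δ = |180° − 173.37°| = 6.63°
6.63° ≤ 2α = 11.42°  →  valid

δ = 6.63°, valid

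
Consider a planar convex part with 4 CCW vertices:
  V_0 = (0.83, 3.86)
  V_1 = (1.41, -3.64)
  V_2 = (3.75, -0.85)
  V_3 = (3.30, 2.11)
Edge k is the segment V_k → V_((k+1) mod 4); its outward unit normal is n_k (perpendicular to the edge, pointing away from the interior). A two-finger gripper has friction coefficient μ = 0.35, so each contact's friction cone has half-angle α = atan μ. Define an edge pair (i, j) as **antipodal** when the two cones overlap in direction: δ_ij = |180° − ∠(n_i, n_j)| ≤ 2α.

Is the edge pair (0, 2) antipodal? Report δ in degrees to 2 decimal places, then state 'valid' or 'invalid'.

δ = 4.22°, valid

α = atan 0.35 = 19.29°;  2α = 38.58°
edge 0: e_0 = (+0.58, -7.50);  n_0 = (-0.9970, -0.0771)
edge 2: e_2 = (-0.45, +2.96);  n_2 = (+0.9886, +0.1503)
∠(n_0, n_2) = 175.78°
δ = |180° − 175.78°| = 4.22°
4.22° ≤ 2α = 38.58°  →  valid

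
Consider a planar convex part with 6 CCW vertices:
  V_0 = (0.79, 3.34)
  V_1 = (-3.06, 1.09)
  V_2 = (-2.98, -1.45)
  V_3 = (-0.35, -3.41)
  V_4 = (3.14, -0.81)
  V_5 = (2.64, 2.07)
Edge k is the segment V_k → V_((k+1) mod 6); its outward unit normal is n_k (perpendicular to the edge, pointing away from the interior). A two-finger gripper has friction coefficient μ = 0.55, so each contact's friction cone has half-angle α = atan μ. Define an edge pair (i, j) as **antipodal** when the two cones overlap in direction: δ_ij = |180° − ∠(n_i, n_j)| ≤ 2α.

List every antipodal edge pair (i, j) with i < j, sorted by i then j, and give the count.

count = 6; pairs: (0,3), (1,3), (1,4), (1,5), (2,4), (2,5)

α = atan 0.55 = 28.81°;  2α = 57.62°
n_0 = (-0.5046, +0.8634)
n_1 = (-0.9995, -0.0315)
n_2 = (-0.5976, -0.8018)
n_3 = (+0.5974, -0.8019)
n_4 = (+0.9853, +0.1711)
n_5 = (+0.5660, +0.8244)
  (0,1): δ = 118.50°  ·
  (0,2): δ = 67.00°  ·
  (0,3): δ = 6.38°  ✓
  (0,4): δ = 69.55°  ·
  (0,5): δ = 115.23°  ·
  (1,2): δ = 128.50°  ·
  (1,3): δ = 55.12°  ✓
  (1,4): δ = 8.05°  ✓
  (1,5): δ = 53.73°  ✓
  (2,3): δ = 106.62°  ·
  (2,4): δ = 43.46°  ✓
  (2,5): δ = 2.23°  ✓
  (3,4): δ = 116.84°  ·
  (3,5): δ = 71.15°  ·
  (4,5): δ = 134.32°  ·
antipodal pairs: 6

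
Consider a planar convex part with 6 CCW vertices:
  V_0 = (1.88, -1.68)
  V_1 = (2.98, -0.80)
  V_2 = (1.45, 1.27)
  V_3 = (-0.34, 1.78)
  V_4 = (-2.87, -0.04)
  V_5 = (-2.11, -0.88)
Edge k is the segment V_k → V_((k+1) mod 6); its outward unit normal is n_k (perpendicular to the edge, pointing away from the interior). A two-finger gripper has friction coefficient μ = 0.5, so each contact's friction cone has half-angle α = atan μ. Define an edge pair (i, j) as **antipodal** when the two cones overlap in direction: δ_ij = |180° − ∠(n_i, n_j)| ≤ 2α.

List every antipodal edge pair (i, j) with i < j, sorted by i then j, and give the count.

count = 6; pairs: (0,3), (1,4), (1,5), (2,4), (2,5), (3,5)

α = atan 0.5 = 26.57°;  2α = 53.13°
n_0 = (+0.6247, -0.7809)
n_1 = (+0.8042, +0.5944)
n_2 = (+0.2740, +0.9617)
n_3 = (-0.5840, +0.8118)
n_4 = (-0.7415, -0.6709)
n_5 = (-0.1966, -0.9805)
  (0,1): δ = 92.19°  ·
  (0,2): δ = 54.56°  ·
  (0,3): δ = 2.93°  ✓
  (0,4): δ = 93.48°  ·
  (0,5): δ = 130.00°  ·
  (1,2): δ = 142.37°  ·
  (1,3): δ = 90.74°  ·
  (1,4): δ = 5.67°  ✓
  (1,5): δ = 42.19°  ✓
  (2,3): δ = 128.37°  ·
  (2,4): δ = 31.96°  ✓
  (2,5): δ = 4.57°  ✓
  (3,4): δ = 83.59°  ·
  (3,5): δ = 47.07°  ✓
  (4,5): δ = 143.48°  ·
antipodal pairs: 6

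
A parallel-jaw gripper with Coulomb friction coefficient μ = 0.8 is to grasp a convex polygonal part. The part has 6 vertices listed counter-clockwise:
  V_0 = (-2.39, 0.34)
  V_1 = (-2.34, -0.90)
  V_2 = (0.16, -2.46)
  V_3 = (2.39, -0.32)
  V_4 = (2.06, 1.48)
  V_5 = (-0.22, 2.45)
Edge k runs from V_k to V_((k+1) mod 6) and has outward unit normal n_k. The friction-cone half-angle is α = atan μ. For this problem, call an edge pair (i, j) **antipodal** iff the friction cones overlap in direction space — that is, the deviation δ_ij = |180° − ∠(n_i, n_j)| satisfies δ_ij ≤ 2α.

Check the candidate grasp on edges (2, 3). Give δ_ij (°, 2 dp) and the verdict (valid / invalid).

δ = 123.43°, invalid

α = atan 0.8 = 38.66°;  2α = 77.32°
edge 2: e_2 = (+2.23, +2.14);  n_2 = (+0.6924, -0.7215)
edge 3: e_3 = (-0.33, +1.80);  n_3 = (+0.9836, +0.1803)
∠(n_2, n_3) = 56.57°
δ = |180° − 56.57°| = 123.43°
123.43° > 2α = 77.32°  →  invalid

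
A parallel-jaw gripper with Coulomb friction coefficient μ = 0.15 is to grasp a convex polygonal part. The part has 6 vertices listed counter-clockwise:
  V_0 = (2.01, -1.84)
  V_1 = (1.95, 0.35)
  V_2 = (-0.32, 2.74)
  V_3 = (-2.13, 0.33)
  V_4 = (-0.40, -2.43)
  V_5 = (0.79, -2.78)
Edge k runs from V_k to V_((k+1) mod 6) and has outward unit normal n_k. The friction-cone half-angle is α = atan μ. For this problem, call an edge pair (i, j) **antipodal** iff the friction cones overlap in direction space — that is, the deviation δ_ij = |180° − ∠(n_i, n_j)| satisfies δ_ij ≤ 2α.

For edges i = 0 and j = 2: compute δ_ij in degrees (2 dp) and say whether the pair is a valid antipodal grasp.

α = atan 0.15 = 8.53°;  2α = 17.06°
edge 0: e_0 = (-0.06, +2.19);  n_0 = (+0.9996, +0.0274)
edge 2: e_2 = (-1.81, -2.41);  n_2 = (-0.7996, +0.6005)
∠(n_0, n_2) = 141.52°
δ = |180° − 141.52°| = 38.48°
38.48° > 2α = 17.06°  →  invalid

δ = 38.48°, invalid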